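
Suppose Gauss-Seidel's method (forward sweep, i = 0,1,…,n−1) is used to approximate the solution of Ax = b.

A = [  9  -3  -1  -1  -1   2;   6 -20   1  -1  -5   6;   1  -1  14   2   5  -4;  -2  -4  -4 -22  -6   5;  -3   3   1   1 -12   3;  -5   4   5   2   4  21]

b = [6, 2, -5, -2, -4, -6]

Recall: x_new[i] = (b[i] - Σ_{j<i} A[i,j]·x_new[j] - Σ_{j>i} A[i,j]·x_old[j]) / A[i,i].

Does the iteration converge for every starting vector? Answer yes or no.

yes

Split A = D + L + U, D = diag(9, -20, 14, -22, -12, 21).
GS T = -(D+L)⁻¹U: row 0 first, T[0,5] = -(2)/(9) = -0.2222; later rows by forward substitution.
  T[0,:] = [+0.0000, +0.3333, +0.1111, +0.1111, +0.1111, -0.2222]
  T[1,:] = [+0.0000, +0.1000, +0.0833, -0.0167, -0.2167, +0.2333]
  T[2,:] = [+0.0000, -0.0167, -0.0020, -0.1520, -0.3806, +0.3183]
  T[3,:] = [+0.0000, -0.0455, -0.0249, +0.0206, -0.1742, +0.1472]
  T[4,:] = [+0.0000, -0.0635, -0.0092, -0.0429, -0.1282, +0.4027]
  T[5,:] = [+0.0000, +0.0807, +0.0152, +0.0720, +0.1993, -0.2638]
eigenvalue magnitudes: 0.5825, 0.1620, 0.1016, 0.1016, 0.0397, 0.0000.
ρ(T) = max|λ| = 0.5825; 0.5825 < 1: convergent.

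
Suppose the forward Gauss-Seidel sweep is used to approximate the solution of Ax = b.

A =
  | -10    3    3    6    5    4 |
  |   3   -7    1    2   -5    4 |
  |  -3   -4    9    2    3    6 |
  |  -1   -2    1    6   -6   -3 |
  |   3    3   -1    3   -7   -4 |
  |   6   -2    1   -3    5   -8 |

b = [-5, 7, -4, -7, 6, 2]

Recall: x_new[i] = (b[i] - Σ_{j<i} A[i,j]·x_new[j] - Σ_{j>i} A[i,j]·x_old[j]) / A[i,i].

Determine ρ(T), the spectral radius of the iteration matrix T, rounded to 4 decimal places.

Diagonal D = diag(-10, -7, 9, 6, -7, -8); L, U strict lower/upper.
Gauss-Seidel: T = -(D+L)⁻¹U, row 0 first, T[0,3] = -(6)/(-10) = +0.6000; later rows by forward substitution.
  T[0,:] = [+0.0000  +0.3000  +0.3000  +0.6000  +0.5000  +0.4000]
  T[1,:] = [+0.0000  +0.1286  +0.2714  +0.5429  -0.5000  +0.7429]
  T[2,:] = [+0.0000  +0.1571  +0.2206  +0.2190  -0.3889  -0.2032]
  T[3,:] = [+0.0000  +0.0667  +0.1037  +0.2444  +0.9815  +0.8481]
  T[4,:] = [+0.0000  +0.1898  +0.2578  +0.5633  +0.4762  +0.3109]
  T[5,:] = [+0.0000  +0.3061  +0.3070  +0.6020  +0.3810  -0.0349]
|roots of det(T-λI)|: 1.5421, 0.5713, 0.2764, 0.2735, 0.0613, 0.0000.
ρ = 1.5421; 1.5421 > 1, so it fails to converge.

1.5421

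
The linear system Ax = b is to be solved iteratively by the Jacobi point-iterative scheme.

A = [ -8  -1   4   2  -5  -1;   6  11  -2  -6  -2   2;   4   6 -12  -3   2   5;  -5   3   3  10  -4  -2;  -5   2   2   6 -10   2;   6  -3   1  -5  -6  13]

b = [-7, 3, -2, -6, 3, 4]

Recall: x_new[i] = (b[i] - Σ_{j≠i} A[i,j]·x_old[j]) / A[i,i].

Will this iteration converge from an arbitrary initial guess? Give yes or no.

Diagonal D = diag(-8, 11, -12, 10, -10, 13); L, U strict lower/upper.
Jacobi T = -D⁻¹(L+U): T[1,0] = -(6)/(11) = -0.5455; T[1,1] = 0.
  T[0,:] = [+0.0000, -0.1250, +0.5000, +0.2500, -0.6250, -0.1250]
  T[1,:] = [-0.5455, +0.0000, +0.1818, +0.5455, +0.1818, -0.1818]
  T[2,:] = [+0.3333, +0.5000, +0.0000, -0.2500, +0.1667, +0.4167]
  T[3,:] = [+0.5000, -0.3000, -0.3000, +0.0000, +0.4000, +0.2000]
  T[4,:] = [-0.5000, +0.2000, +0.2000, +0.6000, +0.0000, +0.2000]
  T[5,:] = [-0.4615, +0.2308, -0.0769, +0.3846, +0.4615, +0.0000]
|roots of det(T-λI)|: 1.2106, 0.6088, 0.4783, 0.4152, 0.1546, 0.1546.
spectral radius ρ = 1.2106; 1.2106 > 1: divergent.

no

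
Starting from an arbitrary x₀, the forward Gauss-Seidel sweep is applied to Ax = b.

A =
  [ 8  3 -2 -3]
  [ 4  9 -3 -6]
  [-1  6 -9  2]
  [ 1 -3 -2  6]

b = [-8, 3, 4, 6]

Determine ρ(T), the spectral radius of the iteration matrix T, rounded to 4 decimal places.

Let D = diag(8, 9, -9, 6); L, U the strict triangles.
GS T = -(D+L)⁻¹U: row 0 first, T[0,1] = -(3)/(8) = -0.3750; later rows by forward substitution.
  T[0,:] = [+0.0000 -0.3750 +0.2500 +0.3750]
  T[1,:] = [+0.0000 +0.1667 +0.2222 +0.5000]
  T[2,:] = [+0.0000 +0.1528 +0.1204 +0.5139]
  T[3,:] = [+0.0000 +0.1968 +0.1096 +0.3588]
|roots of det(T-λI)|: 0.7426, 0.0790, 0.0790, 0.0000.
spectral radius ρ = 0.7426; 0.7426 < 1 ⇒ converges.

0.7426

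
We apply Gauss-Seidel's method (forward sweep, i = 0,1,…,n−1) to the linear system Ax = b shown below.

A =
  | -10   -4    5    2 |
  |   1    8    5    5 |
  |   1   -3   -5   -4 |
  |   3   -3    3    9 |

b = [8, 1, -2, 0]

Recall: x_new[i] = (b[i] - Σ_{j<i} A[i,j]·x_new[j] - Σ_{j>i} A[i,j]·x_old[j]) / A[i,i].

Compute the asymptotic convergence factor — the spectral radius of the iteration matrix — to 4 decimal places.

0.7951

A = D + L + U where D = diag(-10, 8, -5, 9).
Gauss-Seidel: T = -(D+L)⁻¹U, row 0 first, T[0,1] = -(-4)/(-10) = -0.4000; later rows by forward substitution.
  T[0,:] = [+0.0000, -0.4000, +0.5000, +0.2000]
  T[1,:] = [+0.0000, +0.0500, -0.6875, -0.6500]
  T[2,:] = [+0.0000, -0.1100, +0.5125, -0.3700]
  T[3,:] = [+0.0000, +0.1867, -0.5667, -0.1600]
|λ(T)| sorted: 0.7951, 0.2896, 0.2896, 0.0000.
spectral radius ρ = 0.7951; 0.7951 < 1: convergent.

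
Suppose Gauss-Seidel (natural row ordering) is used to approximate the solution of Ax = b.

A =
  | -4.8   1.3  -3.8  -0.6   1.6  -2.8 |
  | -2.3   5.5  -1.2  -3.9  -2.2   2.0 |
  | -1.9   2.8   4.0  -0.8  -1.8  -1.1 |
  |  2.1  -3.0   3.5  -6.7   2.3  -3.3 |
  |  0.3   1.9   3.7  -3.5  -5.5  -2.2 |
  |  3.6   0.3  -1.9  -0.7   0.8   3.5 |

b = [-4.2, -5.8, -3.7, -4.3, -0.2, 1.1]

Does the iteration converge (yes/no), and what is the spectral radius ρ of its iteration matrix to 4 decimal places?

Let D = diag(-4.8, 5.5, 4, -6.7, -5.5, 3.5); L, U the strict triangles.
T_GS = -(D+L)⁻¹U: row 0 first, T[0,3] = -(-0.6)/(-4.8) = -0.1250; later rows by forward substitution.
  T[0,:] = [+0.0000  +0.2708  -0.7917  -0.1250  +0.3333  -0.5833]
  T[1,:] = [+0.0000  +0.1133  -0.1129  +0.6568  +0.5394  -0.6076]
  T[2,:] = [+0.0000  +0.0494  -0.2970  -0.3191  +0.2308  +0.4232]
  T[3,:] = [+0.0000  +0.0600  -0.3528  -0.5000  +0.3268  -0.1822]
  T[4,:] = [+0.0000  +0.0489  -0.0575  +0.3236  +0.1518  -0.2410]
  T[5,:] = [+0.0000  -0.2607  +0.6053  -0.2749  -0.2332  +0.9005]
|λ(T)| sorted: 1.3658, 0.8933, 0.2737, 0.1317, 0.0379, 0.0000.
spectral radius ρ = 1.3658; 1.3658 > 1: divergent.

no, ρ = 1.3658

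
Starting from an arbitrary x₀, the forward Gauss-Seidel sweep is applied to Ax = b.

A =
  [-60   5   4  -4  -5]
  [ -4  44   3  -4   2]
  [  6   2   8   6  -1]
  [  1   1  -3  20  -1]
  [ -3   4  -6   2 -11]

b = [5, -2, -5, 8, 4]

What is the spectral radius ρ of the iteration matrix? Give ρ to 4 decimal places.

0.2840

Split A = D + L + U, D = diag(-60, 44, 8, 20, -11).
Gauss-Seidel: T = -(D+L)⁻¹U, row 0 first, T[0,4] = -(-5)/(-60) = -0.0833; later rows by forward substitution.
  T[0,:] = [+0.0000 +0.0833 +0.0667 -0.0667 -0.0833]
  T[1,:] = [+0.0000 +0.0076 -0.0621 +0.0848 -0.0530]
  T[2,:] = [+0.0000 -0.0644 -0.0345 -0.7212 +0.2008]
  T[3,:] = [+0.0000 -0.0142 -0.0054 -0.1091 +0.0869]
  T[4,:] = [+0.0000 +0.0126 -0.0230 +0.4226 -0.0903]
|λ(T)| sorted: 0.2840, 0.1043, 0.0733, 0.0268, 0.0000.
ρ(T) = max|λ| = 0.2840; 0.2840 < 1 ⇒ converges.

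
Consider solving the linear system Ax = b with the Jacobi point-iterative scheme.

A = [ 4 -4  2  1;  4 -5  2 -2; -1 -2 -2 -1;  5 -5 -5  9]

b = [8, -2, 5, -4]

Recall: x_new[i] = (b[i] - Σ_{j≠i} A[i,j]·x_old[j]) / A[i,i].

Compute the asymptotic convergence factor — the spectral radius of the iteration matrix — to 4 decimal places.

Write A = D+L+U with D = diag(4, -5, -2, 9).
Jacobi: T = -D⁻¹(L+U), T[1,3] = -(-2)/(-5) = -0.4000; T[1,1] = 0.
  T[0,:] = [+0.0000 +1.0000 -0.5000 -0.2500]
  T[1,:] = [+0.8000 +0.0000 +0.4000 -0.4000]
  T[2,:] = [-0.5000 -1.0000 +0.0000 -0.5000]
  T[3,:] = [-0.5556 +0.5556 +0.5556 +0.0000]
moduli |λ_i(T)| = 1.1411, 0.9585, 0.9155, 0.9155.
ρ(T) = max|λ| = 1.1411; 1.1411 > 1: divergent.

1.1411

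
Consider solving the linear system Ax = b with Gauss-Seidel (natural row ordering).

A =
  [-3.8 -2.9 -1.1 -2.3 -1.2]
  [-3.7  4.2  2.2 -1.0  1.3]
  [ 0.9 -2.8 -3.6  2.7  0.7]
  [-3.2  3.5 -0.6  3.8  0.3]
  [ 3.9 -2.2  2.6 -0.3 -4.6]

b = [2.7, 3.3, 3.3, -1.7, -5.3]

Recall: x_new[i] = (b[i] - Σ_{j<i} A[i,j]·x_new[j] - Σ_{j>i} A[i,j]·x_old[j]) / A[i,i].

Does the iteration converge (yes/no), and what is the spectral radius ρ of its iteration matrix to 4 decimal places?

Diagonal D = diag(-3.8, 4.2, -3.6, 3.8, -4.6); L, U strict lower/upper.
GS T = -(D+L)⁻¹U: row 0 first, T[0,3] = -(-2.3)/(-3.8) = -0.6053; later rows by forward substitution.
  T[0,:] = [+0.0000 -0.7632 -0.2895 -0.6053 -0.3158]
  T[1,:] = [+0.0000 -0.6723 -0.7788 -0.2951 -0.5877]
  T[2,:] = [+0.0000 +0.3321 +0.5334 +0.8282 +0.5726]
  T[3,:] = [+0.0000 +0.0290 +0.5578 -0.1071 +0.2869]
  T[4,:] = [+0.0000 -0.1397 +0.3922 +0.1031 +0.3183]
moduli |λ_i(T)| = 1.1501, 0.5864, 0.5864, 0.0507, 0.0000.
spectral radius ρ = 1.1501; 1.1501 > 1, so it fails to converge.

no, ρ = 1.1501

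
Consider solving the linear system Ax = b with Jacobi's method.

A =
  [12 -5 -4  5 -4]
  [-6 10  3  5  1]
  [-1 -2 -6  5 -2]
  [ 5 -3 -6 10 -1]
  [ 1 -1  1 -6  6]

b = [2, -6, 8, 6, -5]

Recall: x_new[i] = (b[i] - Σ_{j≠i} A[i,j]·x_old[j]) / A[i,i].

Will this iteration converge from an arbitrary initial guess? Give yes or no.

no

Let D = diag(12, 10, -6, 10, 6); L, U the strict triangles.
Jacobi: T = -D⁻¹(L+U), T[1,3] = -(5)/(10) = -0.5000; T[1,1] = 0.
  T[0,:] = [+0.0000 +0.4167 +0.3333 -0.4167 +0.3333]
  T[1,:] = [+0.6000 +0.0000 -0.3000 -0.5000 -0.1000]
  T[2,:] = [-0.1667 -0.3333 +0.0000 +0.8333 -0.3333]
  T[3,:] = [-0.5000 +0.3000 +0.6000 +0.0000 +0.1000]
  T[4,:] = [-0.1667 +0.1667 -0.1667 +1.0000 +0.0000]
|eigenvalues of T|: 1.1867, 0.7730, 0.3315, 0.3315, 0.1894.
spectral radius ρ = 1.1867; 1.1867 > 1, so it fails to converge.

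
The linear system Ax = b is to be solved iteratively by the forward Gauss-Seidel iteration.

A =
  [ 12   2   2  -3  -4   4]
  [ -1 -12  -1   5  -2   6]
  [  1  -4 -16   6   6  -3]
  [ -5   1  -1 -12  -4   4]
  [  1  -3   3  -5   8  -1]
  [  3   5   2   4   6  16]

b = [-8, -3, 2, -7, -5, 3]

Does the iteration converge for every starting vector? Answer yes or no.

Write A = D+L+U with D = diag(12, -12, -16, -12, 8, 16).
T_GS = -(D+L)⁻¹U: row 0 first, T[0,4] = -(-4)/(12) = +0.3333; later rows by forward substitution.
  T[0,:] = [+0.0000  -0.1667  -0.1667  +0.2500  +0.3333  -0.3333]
  T[1,:] = [+0.0000  +0.0139  -0.0694  +0.3958  -0.1944  +0.5278]
  T[2,:] = [+0.0000  -0.0139  +0.0069  +0.2917  +0.4444  -0.3403]
  T[3,:] = [+0.0000  +0.0718  +0.0631  -0.0955  -0.5255  +0.5446]
  T[4,:] = [+0.0000  +0.0761  +0.0316  -0.0519  -0.6097  +0.8325]
  T[5,:] = [+0.0000  -0.0178  +0.0245  -0.1637  +0.3027  -0.5082]
moduli |λ_i(T)| = 0.9478, 0.4094, 0.1026, 0.0320, 0.0320, 0.0000.
ρ = 0.9478; 0.9478 < 1, so it converges for any x₀.

yes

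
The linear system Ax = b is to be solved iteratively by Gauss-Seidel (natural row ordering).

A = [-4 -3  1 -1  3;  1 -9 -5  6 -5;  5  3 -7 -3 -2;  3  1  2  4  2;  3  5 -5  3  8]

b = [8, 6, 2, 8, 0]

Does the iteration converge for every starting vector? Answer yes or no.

no

A = D + L + U where D = diag(-4, -9, -7, 4, 8).
GS T = -(D+L)⁻¹U: row 0 first, T[0,1] = -(-3)/(-4) = -0.7500; later rows by forward substitution.
  T[0,:] = [+0.0000, -0.7500, +0.2500, -0.2500, +0.7500]
  T[1,:] = [+0.0000, -0.0833, -0.5278, +0.6389, -0.4722]
  T[2,:] = [+0.0000, -0.5714, -0.0476, -0.3333, +0.0476]
  T[3,:] = [+0.0000, +0.8690, -0.0317, +0.1944, -0.9683]
  T[4,:] = [+0.0000, -0.3497, +0.2183, -0.5868, +0.4067]
moduli |λ_i(T)| = 1.6163, 0.8125, 0.3977, 0.0641, 0.0000.
spectral radius ρ = 1.6163; 1.6163 > 1, so it fails to converge.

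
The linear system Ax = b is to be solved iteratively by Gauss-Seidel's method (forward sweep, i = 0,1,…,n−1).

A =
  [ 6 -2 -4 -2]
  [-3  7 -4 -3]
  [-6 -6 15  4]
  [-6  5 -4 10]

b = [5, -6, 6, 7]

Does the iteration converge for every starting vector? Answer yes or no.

yes

Diagonal D = diag(6, 7, 15, 10); L, U strict lower/upper.
T_GS = -(D+L)⁻¹U: row 0 first, T[0,2] = -(-4)/(6) = +0.6667; later rows by forward substitution.
  T[0,:] = [+0.0000 +0.3333 +0.6667 +0.3333]
  T[1,:] = [+0.0000 +0.1429 +0.8571 +0.5714]
  T[2,:] = [+0.0000 +0.1905 +0.6095 +0.0952]
  T[3,:] = [+0.0000 +0.2048 +0.2152 -0.0476]
|eigenvalues of T|: 0.9365, 0.3302, 0.0985, 0.0000.
spectral radius ρ = 0.9365; 0.9365 < 1 ⇒ converges.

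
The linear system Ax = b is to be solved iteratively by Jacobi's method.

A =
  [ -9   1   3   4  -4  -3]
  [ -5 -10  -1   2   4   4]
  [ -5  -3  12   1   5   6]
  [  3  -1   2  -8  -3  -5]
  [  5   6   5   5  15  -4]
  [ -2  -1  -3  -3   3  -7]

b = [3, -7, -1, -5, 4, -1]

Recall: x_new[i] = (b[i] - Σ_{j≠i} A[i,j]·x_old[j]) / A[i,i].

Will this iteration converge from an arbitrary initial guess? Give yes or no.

Split A = D + L + U, D = diag(-9, -10, 12, -8, 15, -7).
Jacobi: T = -D⁻¹(L+U), T[1,0] = -(-5)/(-10) = -0.5000; T[1,1] = 0.
  T[0,:] = [+0.0000, +0.1111, +0.3333, +0.4444, -0.4444, -0.3333]
  T[1,:] = [-0.5000, +0.0000, -0.1000, +0.2000, +0.4000, +0.4000]
  T[2,:] = [+0.4167, +0.2500, +0.0000, -0.0833, -0.4167, -0.5000]
  T[3,:] = [+0.3750, -0.1250, +0.2500, +0.0000, -0.3750, -0.6250]
  T[4,:] = [-0.3333, -0.4000, -0.3333, -0.3333, +0.0000, +0.2667]
  T[5,:] = [-0.2857, -0.1429, -0.4286, -0.4286, +0.4286, +0.0000]
|roots of det(T-λI)|: 1.3006, 0.6266, 0.3750, 0.2726, 0.2726, 0.0769.
ρ(T) = max|λ| = 1.3006; 1.3006 > 1: divergent.

no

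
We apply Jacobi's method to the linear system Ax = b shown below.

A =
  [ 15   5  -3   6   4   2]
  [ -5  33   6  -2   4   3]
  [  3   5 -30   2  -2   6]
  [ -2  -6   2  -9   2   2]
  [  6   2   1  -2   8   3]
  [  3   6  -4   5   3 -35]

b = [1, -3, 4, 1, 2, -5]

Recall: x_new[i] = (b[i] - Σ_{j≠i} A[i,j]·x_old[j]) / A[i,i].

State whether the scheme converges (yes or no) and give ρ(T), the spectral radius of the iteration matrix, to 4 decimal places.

Write A = D+L+U with D = diag(15, 33, -30, -9, 8, -35).
Jacobi: T = -D⁻¹(L+U), T[2,4] = -(-2)/(-30) = -0.0667; T[2,2] = 0.
  T[0,:] = [+0.0000, -0.3333, +0.2000, -0.4000, -0.2667, -0.1333]
  T[1,:] = [+0.1515, +0.0000, -0.1818, +0.0606, -0.1212, -0.0909]
  T[2,:] = [+0.1000, +0.1667, +0.0000, +0.0667, -0.0667, +0.2000]
  T[3,:] = [-0.2222, -0.6667, +0.2222, +0.0000, +0.2222, +0.2222]
  T[4,:] = [-0.7500, -0.2500, -0.1250, +0.2500, +0.0000, -0.3750]
  T[5,:] = [+0.0857, +0.1714, -0.1143, +0.1429, +0.0857, +0.0000]
|roots of det(T-λI)|: 0.7386, 0.4124, 0.4124, 0.3520, 0.0660, 0.0579.
spectral radius ρ = 0.7386; 0.7386 < 1 ⇒ converges.

yes, ρ = 0.7386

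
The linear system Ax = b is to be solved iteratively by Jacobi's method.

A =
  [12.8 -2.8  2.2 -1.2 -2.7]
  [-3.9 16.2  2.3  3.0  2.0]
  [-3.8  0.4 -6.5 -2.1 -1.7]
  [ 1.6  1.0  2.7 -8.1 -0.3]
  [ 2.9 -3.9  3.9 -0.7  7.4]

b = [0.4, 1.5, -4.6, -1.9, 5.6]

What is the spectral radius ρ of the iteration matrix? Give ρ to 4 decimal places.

0.5541

Let D = diag(12.8, 16.2, -6.5, -8.1, 7.4); L, U the strict triangles.
Jacobi: T = -D⁻¹(L+U), T[3,4] = -(-0.3)/(-8.1) = -0.0370; T[3,3] = 0.
  T[0,:] = [+0.0000  +0.2188  -0.1719  +0.0938  +0.2109]
  T[1,:] = [+0.2407  +0.0000  -0.1420  -0.1852  -0.1235]
  T[2,:] = [-0.5846  +0.0615  +0.0000  -0.3231  -0.2615]
  T[3,:] = [+0.1975  +0.1235  +0.3333  +0.0000  -0.0370]
  T[4,:] = [-0.3919  +0.5270  -0.5270  +0.0946  +0.0000]
|roots of det(T-λI)|: 0.5541, 0.4232, 0.4232, 0.3016, 0.3016.
spectral radius ρ = 0.5541; 0.5541 < 1 ⇒ converges.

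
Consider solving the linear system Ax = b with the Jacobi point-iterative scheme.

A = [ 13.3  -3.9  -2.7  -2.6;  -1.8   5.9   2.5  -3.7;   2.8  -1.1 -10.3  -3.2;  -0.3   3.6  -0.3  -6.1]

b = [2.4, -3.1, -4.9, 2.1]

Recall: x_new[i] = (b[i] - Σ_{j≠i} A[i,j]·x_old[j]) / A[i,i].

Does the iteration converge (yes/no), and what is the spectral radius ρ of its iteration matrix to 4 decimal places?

yes, ρ = 0.7536

Write A = D+L+U with D = diag(13.3, 5.9, -10.3, -6.1).
Jacobi: T = -D⁻¹(L+U), T[2,3] = -(-3.2)/(-10.3) = -0.3107; T[2,2] = 0.
  T[0,:] = [+0.0000, +0.2932, +0.2030, +0.1955]
  T[1,:] = [+0.3051, +0.0000, -0.4237, +0.6271]
  T[2,:] = [+0.2718, -0.1068, +0.0000, -0.3107]
  T[3,:] = [-0.0492, +0.5902, -0.0492, +0.0000]
|eigenvalues of T|: 0.7536, 0.5080, 0.5080, 0.2539.
ρ = 0.7536; 0.7536 < 1, so it converges for any x₀.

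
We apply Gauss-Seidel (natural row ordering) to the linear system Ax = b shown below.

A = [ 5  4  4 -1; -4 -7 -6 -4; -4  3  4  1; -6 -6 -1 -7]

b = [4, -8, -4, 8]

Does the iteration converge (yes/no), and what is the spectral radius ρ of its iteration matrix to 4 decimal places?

Write A = D+L+U with D = diag(5, -7, 4, -7).
GS T = -(D+L)⁻¹U: row 0 first, T[0,3] = -(-1)/(5) = +0.2000; later rows by forward substitution.
  T[0,:] = [+0.0000  -0.8000  -0.8000  +0.2000]
  T[1,:] = [+0.0000  +0.4571  -0.4000  -0.6857]
  T[2,:] = [+0.0000  -1.1429  -0.5000  +0.4643]
  T[3,:] = [+0.0000  +0.4571  +1.1000  +0.3500]
|eigenvalues of T|: 1.1765, 0.6878, 0.1816, 0.0000.
ρ = 1.1765; 1.1765 > 1 ⇒ diverges.

no, ρ = 1.1765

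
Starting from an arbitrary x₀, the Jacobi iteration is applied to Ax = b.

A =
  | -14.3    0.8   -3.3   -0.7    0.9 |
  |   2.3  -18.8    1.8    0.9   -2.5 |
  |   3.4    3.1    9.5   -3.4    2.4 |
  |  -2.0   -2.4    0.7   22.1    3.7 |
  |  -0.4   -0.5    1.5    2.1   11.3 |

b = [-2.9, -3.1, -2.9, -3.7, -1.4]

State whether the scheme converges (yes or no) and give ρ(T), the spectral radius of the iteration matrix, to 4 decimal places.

yes, ρ = 0.3245

Let D = diag(-14.3, -18.8, 9.5, 22.1, 11.3); L, U the strict triangles.
Jacobi T = -D⁻¹(L+U): T[4,1] = -(-0.5)/(11.3) = +0.0442; T[4,4] = 0.
  T[0,:] = [+0.0000  +0.0559  -0.2308  -0.0490  +0.0629]
  T[1,:] = [+0.1223  +0.0000  +0.0957  +0.0479  -0.1330]
  T[2,:] = [-0.3579  -0.3263  +0.0000  +0.3579  -0.2526]
  T[3,:] = [+0.0905  +0.1086  -0.0317  +0.0000  -0.1674]
  T[4,:] = [+0.0354  +0.0442  -0.1327  -0.1858  +0.0000]
|roots of det(T-λI)|: 0.3245, 0.2206, 0.1820, 0.1606, 0.1606.
ρ(T) = max|λ| = 0.3245; 0.3245 < 1 ⇒ converges.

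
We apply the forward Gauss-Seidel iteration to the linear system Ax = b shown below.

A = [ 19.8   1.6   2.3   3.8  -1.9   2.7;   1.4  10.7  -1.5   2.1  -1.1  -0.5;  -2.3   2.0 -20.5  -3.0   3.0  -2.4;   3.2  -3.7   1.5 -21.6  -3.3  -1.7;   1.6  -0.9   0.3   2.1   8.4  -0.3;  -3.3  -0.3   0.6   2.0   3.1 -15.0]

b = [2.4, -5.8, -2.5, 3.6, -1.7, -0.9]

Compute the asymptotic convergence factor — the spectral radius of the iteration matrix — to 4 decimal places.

A = D + L + U where D = diag(19.8, 10.7, -20.5, -21.6, 8.4, -15).
T_GS = -(D+L)⁻¹U: row 0 first, T[0,2] = -(2.3)/(19.8) = -0.1162; later rows by forward substitution.
  T[0,:] = [+0.0000, -0.0808, -0.1162, -0.1919, +0.0960, -0.1364]
  T[1,:] = [+0.0000, +0.0106, +0.1554, -0.1712, +0.0902, +0.0646]
  T[2,:] = [+0.0000, +0.0101, +0.0282, -0.1415, +0.1444, -0.0955]
  T[3,:] = [+0.0000, -0.0131, -0.0419, -0.0089, -0.1440, -0.1166]
  T[4,:] = [+0.0000, +0.0194, +0.0482, +0.0255, +0.0222, +0.1012]
  T[5,:] = [+0.0000, +0.0202, +0.0280, +0.0441, -0.0317, +0.0303]
|roots of det(T-λI)|: 0.1955, 0.1242, 0.1242, 0.0505, 0.0131, 0.0000.
ρ(T) = max|λ| = 0.1955; 0.1955 < 1: convergent.

0.1955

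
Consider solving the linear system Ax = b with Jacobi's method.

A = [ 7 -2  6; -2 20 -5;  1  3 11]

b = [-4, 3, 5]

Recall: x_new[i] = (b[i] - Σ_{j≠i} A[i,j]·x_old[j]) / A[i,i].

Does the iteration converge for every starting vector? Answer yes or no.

Write A = D+L+U with D = diag(7, 20, 11).
Jacobi T = -D⁻¹(L+U): T[1,2] = -(-5)/(20) = +0.2500; T[1,1] = 0.
  T[0,:] = [+0.0000, +0.2857, -0.8571]
  T[1,:] = [+0.1000, +0.0000, +0.2500]
  T[2,:] = [-0.0909, -0.2727, +0.0000]
moduli |λ_i(T)| = 0.3058, 0.2350, 0.2350.
ρ = 0.3058; 0.3058 < 1 ⇒ converges.

yes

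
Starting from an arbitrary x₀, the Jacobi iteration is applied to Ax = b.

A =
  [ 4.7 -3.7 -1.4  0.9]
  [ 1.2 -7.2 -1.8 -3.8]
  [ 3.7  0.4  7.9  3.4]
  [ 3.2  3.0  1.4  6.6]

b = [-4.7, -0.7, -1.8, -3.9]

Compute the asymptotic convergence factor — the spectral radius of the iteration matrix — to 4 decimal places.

Split A = D + L + U, D = diag(4.7, -7.2, 7.9, 6.6).
Jacobi T = -D⁻¹(L+U): T[2,0] = -(3.7)/(7.9) = -0.4684; T[2,2] = 0.
  T[0,:] = [+0.0000  +0.7872  +0.2979  -0.1915]
  T[1,:] = [+0.1667  +0.0000  -0.2500  -0.5278]
  T[2,:] = [-0.4684  -0.0506  +0.0000  -0.4304]
  T[3,:] = [-0.4848  -0.4545  -0.2121  +0.0000]
|λ(T)| sorted: 0.8438, 0.6429, 0.6429, 0.1328.
ρ = 0.8438; 0.8438 < 1 ⇒ converges.

0.8438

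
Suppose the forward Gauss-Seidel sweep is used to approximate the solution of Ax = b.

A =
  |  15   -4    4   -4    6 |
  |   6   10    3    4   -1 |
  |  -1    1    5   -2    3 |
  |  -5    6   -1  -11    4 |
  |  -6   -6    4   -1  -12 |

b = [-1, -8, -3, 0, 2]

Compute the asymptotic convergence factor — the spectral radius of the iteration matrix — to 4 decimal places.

Let D = diag(15, 10, 5, -11, -12); L, U the strict triangles.
GS T = -(D+L)⁻¹U: row 0 first, T[0,4] = -(6)/(15) = -0.4000; later rows by forward substitution.
  T[0,:] = [+0.0000 +0.2667 -0.2667 +0.2667 -0.4000]
  T[1,:] = [+0.0000 -0.1600 -0.1400 -0.5600 +0.3400]
  T[2,:] = [+0.0000 +0.0853 -0.0253 +0.5653 -0.7480]
  T[3,:] = [+0.0000 -0.2162 +0.0472 -0.4781 +0.7989]
  T[4,:] = [+0.0000 -0.0069 +0.1910 +0.3749 -0.2859]
|λ(T)| sorted: 0.9135, 0.2415, 0.1624, 0.1624, 0.0000.
ρ(T) = max|λ| = 0.9135; 0.9135 < 1: convergent.

0.9135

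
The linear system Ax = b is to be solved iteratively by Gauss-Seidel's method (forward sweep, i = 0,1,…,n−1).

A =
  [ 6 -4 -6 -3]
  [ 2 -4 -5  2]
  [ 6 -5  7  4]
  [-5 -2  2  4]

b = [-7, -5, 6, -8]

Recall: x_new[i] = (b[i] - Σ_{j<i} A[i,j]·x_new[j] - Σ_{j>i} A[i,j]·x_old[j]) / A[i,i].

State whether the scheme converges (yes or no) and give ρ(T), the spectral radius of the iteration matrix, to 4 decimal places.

no, ρ = 1.6762

Let D = diag(6, -4, 7, 4); L, U the strict triangles.
T_GS = -(D+L)⁻¹U: row 0 first, T[0,3] = -(-3)/(6) = +0.5000; later rows by forward substitution.
  T[0,:] = [+0.0000  +0.6667  +1.0000  +0.5000]
  T[1,:] = [+0.0000  +0.3333  -0.7500  +0.7500]
  T[2,:] = [+0.0000  -0.3333  -1.3929  -0.4643]
  T[3,:] = [+0.0000  +1.1667  +1.5714  +1.2321]
|eigenvalues of T|: 1.6762, 1.2101, 0.2935, 0.0000.
ρ = 1.6762; 1.6762 > 1, so it fails to converge.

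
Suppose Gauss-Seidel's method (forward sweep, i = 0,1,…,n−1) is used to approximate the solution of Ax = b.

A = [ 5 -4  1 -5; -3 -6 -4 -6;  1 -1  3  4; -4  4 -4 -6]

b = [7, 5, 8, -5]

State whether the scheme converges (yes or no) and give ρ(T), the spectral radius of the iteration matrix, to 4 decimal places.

A = D + L + U where D = diag(5, -6, 3, -6).
Gauss-Seidel: T = -(D+L)⁻¹U, row 0 first, T[0,3] = -(-5)/(5) = +1.0000; later rows by forward substitution.
  T[0,:] = [+0.0000 +0.8000 -0.2000 +1.0000]
  T[1,:] = [+0.0000 -0.4000 -0.5667 -1.5000]
  T[2,:] = [+0.0000 -0.4000 -0.1222 -2.1667]
  T[3,:] = [+0.0000 -0.5333 -0.1630 -0.2222]
|λ(T)| sorted: 1.6529, 0.5355, 0.5355, 0.0000.
ρ(T) = max|λ| = 1.6529; 1.6529 > 1, so it fails to converge.

no, ρ = 1.6529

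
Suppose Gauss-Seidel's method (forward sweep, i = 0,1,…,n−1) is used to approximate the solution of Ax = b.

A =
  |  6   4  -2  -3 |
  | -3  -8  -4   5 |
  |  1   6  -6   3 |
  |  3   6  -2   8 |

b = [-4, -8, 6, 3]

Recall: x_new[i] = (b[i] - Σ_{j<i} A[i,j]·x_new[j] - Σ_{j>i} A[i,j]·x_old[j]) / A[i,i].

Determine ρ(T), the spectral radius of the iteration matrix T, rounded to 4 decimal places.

0.9014

Let D = diag(6, -8, -6, 8); L, U the strict triangles.
T_GS = -(D+L)⁻¹U: row 0 first, T[0,1] = -(4)/(6) = -0.6667; later rows by forward substitution.
  T[0,:] = [+0.0000 -0.6667 +0.3333 +0.5000]
  T[1,:] = [+0.0000 +0.2500 -0.6250 +0.4375]
  T[2,:] = [+0.0000 +0.1389 -0.5694 +1.0208]
  T[3,:] = [+0.0000 +0.0972 +0.2014 -0.2604]
|λ(T)| sorted: 0.9014, 0.2633, 0.2633, 0.0000.
ρ = 0.9014; 0.9014 < 1, so it converges for any x₀.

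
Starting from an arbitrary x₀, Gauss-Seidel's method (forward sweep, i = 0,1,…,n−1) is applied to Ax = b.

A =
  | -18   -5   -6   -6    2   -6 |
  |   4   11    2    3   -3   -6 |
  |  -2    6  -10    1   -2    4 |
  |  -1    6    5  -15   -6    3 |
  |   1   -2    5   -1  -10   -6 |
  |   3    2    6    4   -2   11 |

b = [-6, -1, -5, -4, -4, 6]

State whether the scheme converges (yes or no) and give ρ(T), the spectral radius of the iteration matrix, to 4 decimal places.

Let D = diag(-18, 11, -10, -15, -10, 11); L, U the strict triangles.
T_GS = -(D+L)⁻¹U: row 0 first, T[0,3] = -(-6)/(-18) = -0.3333; later rows by forward substitution.
  T[0,:] = [+0.0000, -0.2778, -0.3333, -0.3333, +0.1111, -0.3333]
  T[1,:] = [+0.0000, +0.1010, -0.0606, -0.1515, +0.2323, +0.6667]
  T[2,:] = [+0.0000, +0.1162, +0.0303, +0.0758, -0.0828, +0.8667]
  T[3,:] = [+0.0000, +0.0976, +0.0081, -0.0131, -0.3421, +0.7778]
  T[4,:] = [+0.0000, +0.0003, -0.0069, +0.0362, -0.0426, -0.4111]
  T[5,:] = [+0.0000, -0.0414, +0.0812, +0.0885, +0.0893, -0.8606]
|eigenvalues of T|: 0.8880, 0.1637, 0.1637, 0.1179, 0.1179, 0.0000.
ρ = 0.8880; 0.8880 < 1 ⇒ converges.

yes, ρ = 0.8880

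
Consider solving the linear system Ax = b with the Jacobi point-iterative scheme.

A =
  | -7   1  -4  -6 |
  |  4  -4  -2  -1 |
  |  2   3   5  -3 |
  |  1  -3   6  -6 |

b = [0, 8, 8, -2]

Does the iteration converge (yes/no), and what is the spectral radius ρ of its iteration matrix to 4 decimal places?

no, ρ = 1.5573

Split A = D + L + U, D = diag(-7, -4, 5, -6).
Jacobi T = -D⁻¹(L+U): T[3,0] = -(1)/(-6) = +0.1667; T[3,3] = 0.
  T[0,:] = [+0.0000  +0.1429  -0.5714  -0.8571]
  T[1,:] = [+1.0000  +0.0000  -0.5000  -0.2500]
  T[2,:] = [-0.4000  -0.6000  +0.0000  +0.6000]
  T[3,:] = [+0.1667  -0.5000  +1.0000  +0.0000]
moduli |λ_i(T)| = 1.5573, 0.7868, 0.7519, 0.7519.
ρ = 1.5573; 1.5573 > 1 ⇒ diverges.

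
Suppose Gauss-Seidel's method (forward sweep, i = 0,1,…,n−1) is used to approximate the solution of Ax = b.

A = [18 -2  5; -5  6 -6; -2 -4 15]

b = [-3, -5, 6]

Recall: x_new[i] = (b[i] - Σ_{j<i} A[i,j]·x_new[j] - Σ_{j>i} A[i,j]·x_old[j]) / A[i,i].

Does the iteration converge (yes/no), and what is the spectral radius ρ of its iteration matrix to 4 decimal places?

Write A = D+L+U with D = diag(18, 6, 15).
GS T = -(D+L)⁻¹U: row 0 first, T[0,1] = -(-2)/(18) = +0.1111; later rows by forward substitution.
  T[0,:] = [+0.0000 +0.1111 -0.2778]
  T[1,:] = [+0.0000 +0.0926 +0.7685]
  T[2,:] = [+0.0000 +0.0395 +0.1679]
|eigenvalues of T|: 0.3085, 0.0480, 0.0000.
spectral radius ρ = 0.3085; 0.3085 < 1, so it converges for any x₀.

yes, ρ = 0.3085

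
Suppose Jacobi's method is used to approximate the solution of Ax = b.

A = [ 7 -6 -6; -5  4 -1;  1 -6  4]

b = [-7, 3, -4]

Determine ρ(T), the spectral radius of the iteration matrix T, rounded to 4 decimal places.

1.5048

Diagonal D = diag(7, 4, 4); L, U strict lower/upper.
Jacobi T = -D⁻¹(L+U): T[1,0] = -(-5)/(4) = +1.2500; T[1,1] = 0.
  T[0,:] = [+0.0000  +0.8571  +0.8571]
  T[1,:] = [+1.2500  +0.0000  +0.2500]
  T[2,:] = [-0.2500  +1.5000  +0.0000]
|roots of det(T-λI)|: 1.5048, 1.0161, 1.0161.
ρ = 1.5048; 1.5048 > 1, so it fails to converge.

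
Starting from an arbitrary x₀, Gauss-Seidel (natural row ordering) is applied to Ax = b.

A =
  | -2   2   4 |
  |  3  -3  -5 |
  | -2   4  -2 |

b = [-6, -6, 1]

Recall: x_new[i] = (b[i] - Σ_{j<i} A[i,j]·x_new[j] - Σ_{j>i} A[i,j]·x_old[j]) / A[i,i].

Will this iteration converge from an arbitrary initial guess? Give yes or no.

A = D + L + U where D = diag(-2, -3, -2).
GS T = -(D+L)⁻¹U: row 0 first, T[0,2] = -(4)/(-2) = +2.0000; later rows by forward substitution.
  T[0,:] = [+0.0000  +1.0000  +2.0000]
  T[1,:] = [+0.0000  +1.0000  +0.3333]
  T[2,:] = [+0.0000  +1.0000  -1.3333]
|λ(T)| sorted: 1.4684, 1.1350, 0.0000.
ρ = 1.4684; 1.4684 > 1: divergent.

no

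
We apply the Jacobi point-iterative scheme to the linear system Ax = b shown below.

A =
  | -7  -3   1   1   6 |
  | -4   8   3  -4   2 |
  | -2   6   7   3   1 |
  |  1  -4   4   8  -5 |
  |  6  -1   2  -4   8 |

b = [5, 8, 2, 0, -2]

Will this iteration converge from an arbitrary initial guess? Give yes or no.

Write A = D+L+U with D = diag(-7, 8, 7, 8, 8).
T_J = -D⁻¹(L+U): T[3,1] = -(-4)/(8) = +0.5000; T[3,3] = 0.
  T[0,:] = [+0.0000 -0.4286 +0.1429 +0.1429 +0.8571]
  T[1,:] = [+0.5000 +0.0000 -0.3750 +0.5000 -0.2500]
  T[2,:] = [+0.2857 -0.8571 +0.0000 -0.4286 -0.1429]
  T[3,:] = [-0.1250 +0.5000 -0.5000 +0.0000 +0.6250]
  T[4,:] = [-0.7500 +0.1250 -0.2500 +0.5000 +0.0000]
|roots of det(T-λI)|: 1.1464, 0.9155, 0.9155, 0.6620, 0.6620.
ρ(T) = max|λ| = 1.1464; 1.1464 > 1 ⇒ diverges.

no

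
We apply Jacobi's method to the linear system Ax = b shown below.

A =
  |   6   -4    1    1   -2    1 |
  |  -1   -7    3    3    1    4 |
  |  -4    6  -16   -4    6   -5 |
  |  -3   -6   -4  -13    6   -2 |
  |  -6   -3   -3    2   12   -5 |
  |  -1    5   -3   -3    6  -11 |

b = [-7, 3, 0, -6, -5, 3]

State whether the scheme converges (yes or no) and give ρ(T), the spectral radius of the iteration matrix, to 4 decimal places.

no, ρ = 1.2382

Diagonal D = diag(6, -7, -16, -13, 12, -11); L, U strict lower/upper.
Jacobi T = -D⁻¹(L+U): T[3,0] = -(-3)/(-13) = -0.2308; T[3,3] = 0.
  T[0,:] = [+0.0000  +0.6667  -0.1667  -0.1667  +0.3333  -0.1667]
  T[1,:] = [-0.1429  +0.0000  +0.4286  +0.4286  +0.1429  +0.5714]
  T[2,:] = [-0.2500  +0.3750  +0.0000  -0.2500  +0.3750  -0.3125]
  T[3,:] = [-0.2308  -0.4615  -0.3077  +0.0000  +0.4615  -0.1538]
  T[4,:] = [+0.5000  +0.2500  +0.2500  -0.1667  +0.0000  +0.4167]
  T[5,:] = [-0.0909  +0.4545  -0.2727  -0.2727  +0.5455  +0.0000]
|eigenvalues of T|: 1.2382, 0.9081, 0.6003, 0.6003, 0.2964, 0.1196.
ρ = 1.2382; 1.2382 > 1: divergent.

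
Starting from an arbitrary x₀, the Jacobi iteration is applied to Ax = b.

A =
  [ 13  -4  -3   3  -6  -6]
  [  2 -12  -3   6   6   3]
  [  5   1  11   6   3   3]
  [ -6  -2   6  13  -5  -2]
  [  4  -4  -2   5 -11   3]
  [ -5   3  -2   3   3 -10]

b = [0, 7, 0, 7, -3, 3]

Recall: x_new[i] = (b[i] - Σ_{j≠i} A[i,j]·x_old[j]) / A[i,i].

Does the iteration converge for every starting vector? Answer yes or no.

Diagonal D = diag(13, -12, 11, 13, -11, -10); L, U strict lower/upper.
Jacobi T = -D⁻¹(L+U): T[2,5] = -(3)/(11) = -0.2727; T[2,2] = 0.
  T[0,:] = [+0.0000, +0.3077, +0.2308, -0.2308, +0.4615, +0.4615]
  T[1,:] = [+0.1667, +0.0000, -0.2500, +0.5000, +0.5000, +0.2500]
  T[2,:] = [-0.4545, -0.0909, +0.0000, -0.5455, -0.2727, -0.2727]
  T[3,:] = [+0.4615, +0.1538, -0.4615, +0.0000, +0.3846, +0.1538]
  T[4,:] = [+0.3636, -0.3636, -0.1818, +0.4545, +0.0000, +0.2727]
  T[5,:] = [-0.5000, +0.3000, -0.2000, +0.3000, +0.3000, +0.0000]
eigenvalue magnitudes: 1.1259, 0.6177, 0.6177, 0.5819, 0.2590, 0.2590.
ρ(T) = max|λ| = 1.1259; 1.1259 > 1 ⇒ diverges.

no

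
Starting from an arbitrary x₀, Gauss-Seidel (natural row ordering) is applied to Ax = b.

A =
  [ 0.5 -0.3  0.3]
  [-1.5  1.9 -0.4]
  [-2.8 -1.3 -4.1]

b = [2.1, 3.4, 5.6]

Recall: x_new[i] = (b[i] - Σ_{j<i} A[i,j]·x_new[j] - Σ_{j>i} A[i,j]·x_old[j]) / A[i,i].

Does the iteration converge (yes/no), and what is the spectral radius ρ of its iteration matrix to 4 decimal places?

yes, ρ = 0.8674

A = D + L + U where D = diag(0.5, 1.9, -4.1).
GS T = -(D+L)⁻¹U: row 0 first, T[0,2] = -(0.3)/(0.5) = -0.6000; later rows by forward substitution.
  T[0,:] = [+0.0000, +0.6000, -0.6000]
  T[1,:] = [+0.0000, +0.4737, -0.2632]
  T[2,:] = [+0.0000, -0.5599, +0.4932]
|roots of det(T-λI)|: 0.8674, 0.0994, 0.0000.
ρ = 0.8674; 0.8674 < 1 ⇒ converges.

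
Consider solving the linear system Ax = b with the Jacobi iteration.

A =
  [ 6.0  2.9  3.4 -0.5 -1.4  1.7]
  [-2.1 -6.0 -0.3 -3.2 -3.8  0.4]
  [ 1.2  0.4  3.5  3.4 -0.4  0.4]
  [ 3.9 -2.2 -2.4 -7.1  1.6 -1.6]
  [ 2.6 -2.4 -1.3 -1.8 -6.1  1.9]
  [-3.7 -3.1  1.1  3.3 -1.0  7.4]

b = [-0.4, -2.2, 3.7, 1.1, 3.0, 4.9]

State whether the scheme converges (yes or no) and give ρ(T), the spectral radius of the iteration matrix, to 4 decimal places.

Split A = D + L + U, D = diag(6, -6, 3.5, -7.1, -6.1, 7.4).
T_J = -D⁻¹(L+U): T[4,3] = -(-1.8)/(-6.1) = -0.2951; T[4,4] = 0.
  T[0,:] = [+0.0000, -0.4833, -0.5667, +0.0833, +0.2333, -0.2833]
  T[1,:] = [-0.3500, +0.0000, -0.0500, -0.5333, -0.6333, +0.0667]
  T[2,:] = [-0.3429, -0.1143, +0.0000, -0.9714, +0.1143, -0.1143]
  T[3,:] = [+0.5493, -0.3099, -0.3380, +0.0000, +0.2254, -0.2254]
  T[4,:] = [+0.4262, -0.3934, -0.2131, -0.2951, +0.0000, +0.3115]
  T[5,:] = [+0.5000, +0.4189, -0.1486, -0.4459, +0.1351, +0.0000]
eigenvalue magnitudes: 1.2492, 0.7434, 0.7434, 0.5868, 0.4103, 0.4103.
spectral radius ρ = 1.2492; 1.2492 > 1 ⇒ diverges.

no, ρ = 1.2492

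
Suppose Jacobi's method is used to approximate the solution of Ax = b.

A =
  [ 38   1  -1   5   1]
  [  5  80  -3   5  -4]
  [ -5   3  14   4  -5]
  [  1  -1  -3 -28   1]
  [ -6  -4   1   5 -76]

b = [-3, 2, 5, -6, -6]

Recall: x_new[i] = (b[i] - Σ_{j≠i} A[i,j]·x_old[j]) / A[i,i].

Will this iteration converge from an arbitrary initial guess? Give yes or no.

yes

Write A = D+L+U with D = diag(38, 80, 14, -28, -76).
Jacobi T = -D⁻¹(L+U): T[2,3] = -(4)/(14) = -0.2857; T[2,2] = 0.
  T[0,:] = [+0.0000 -0.0263 +0.0263 -0.1316 -0.0263]
  T[1,:] = [-0.0625 +0.0000 +0.0375 -0.0625 +0.0500]
  T[2,:] = [+0.3571 -0.2143 +0.0000 -0.2857 +0.3571]
  T[3,:] = [+0.0357 -0.0357 -0.1071 +0.0000 +0.0357]
  T[4,:] = [-0.0789 -0.0526 +0.0132 +0.0658 +0.0000]
moduli |λ_i(T)| = 0.1944, 0.1611, 0.1611, 0.1084, 0.1084.
spectral radius ρ = 0.1944; 0.1944 < 1: convergent.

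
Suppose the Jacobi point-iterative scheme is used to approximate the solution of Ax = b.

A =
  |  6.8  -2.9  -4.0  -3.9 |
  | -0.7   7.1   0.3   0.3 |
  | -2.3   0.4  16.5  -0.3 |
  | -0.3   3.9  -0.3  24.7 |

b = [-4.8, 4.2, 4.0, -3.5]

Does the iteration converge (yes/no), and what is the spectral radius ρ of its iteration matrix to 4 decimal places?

yes, ρ = 0.4080

Let D = diag(6.8, 7.1, 16.5, 24.7); L, U the strict triangles.
Jacobi: T = -D⁻¹(L+U), T[3,2] = -(-0.3)/(24.7) = +0.0121; T[3,3] = 0.
  T[0,:] = [+0.0000, +0.4265, +0.5882, +0.5735]
  T[1,:] = [+0.0986, +0.0000, -0.0423, -0.0423]
  T[2,:] = [+0.1394, -0.0242, +0.0000, +0.0182]
  T[3,:] = [+0.0121, -0.1579, +0.0121, +0.0000]
eigenvalue magnitudes: 0.4080, 0.3144, 0.1105, 0.0170.
ρ(T) = max|λ| = 0.4080; 0.4080 < 1: convergent.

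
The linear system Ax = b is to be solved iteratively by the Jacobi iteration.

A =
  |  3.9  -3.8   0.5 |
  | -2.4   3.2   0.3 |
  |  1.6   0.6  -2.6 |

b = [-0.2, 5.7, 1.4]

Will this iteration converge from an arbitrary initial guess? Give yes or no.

Write A = D+L+U with D = diag(3.9, 3.2, -2.6).
Jacobi: T = -D⁻¹(L+U), T[1,0] = -(-2.4)/(3.2) = +0.7500; T[1,1] = 0.
  T[0,:] = [+0.0000  +0.9744  -0.1282]
  T[1,:] = [+0.7500  +0.0000  -0.0938]
  T[2,:] = [+0.6154  +0.2308  +0.0000]
|λ(T)| sorted: 0.8500, 0.7223, 0.1277.
ρ(T) = max|λ| = 0.8500; 0.8500 < 1, so it converges for any x₀.

yes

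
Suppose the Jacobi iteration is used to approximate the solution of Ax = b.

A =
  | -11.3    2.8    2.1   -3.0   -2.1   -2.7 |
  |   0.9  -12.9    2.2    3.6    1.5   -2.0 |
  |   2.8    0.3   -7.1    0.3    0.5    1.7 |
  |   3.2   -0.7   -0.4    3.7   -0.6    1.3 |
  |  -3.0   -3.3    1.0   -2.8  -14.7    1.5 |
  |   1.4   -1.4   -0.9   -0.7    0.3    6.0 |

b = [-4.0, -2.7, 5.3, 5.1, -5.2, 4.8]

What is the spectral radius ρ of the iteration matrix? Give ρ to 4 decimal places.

0.7842

Split A = D + L + U, D = diag(-11.3, -12.9, -7.1, 3.7, -14.7, 6).
Jacobi: T = -D⁻¹(L+U), T[5,4] = -(0.3)/(6) = -0.0500; T[5,5] = 0.
  T[0,:] = [+0.0000  +0.2478  +0.1858  -0.2655  -0.1858  -0.2389]
  T[1,:] = [+0.0698  +0.0000  +0.1705  +0.2791  +0.1163  -0.1550]
  T[2,:] = [+0.3944  +0.0423  +0.0000  +0.0423  +0.0704  +0.2394]
  T[3,:] = [-0.8649  +0.1892  +0.1081  +0.0000  +0.1622  -0.3514]
  T[4,:] = [-0.2041  -0.2245  +0.0680  -0.1905  +0.0000  +0.1020]
  T[5,:] = [-0.2333  +0.2333  +0.1500  +0.1167  -0.0500  +0.0000]
eigenvalue magnitudes: 0.7842, 0.5030, 0.3609, 0.3609, 0.2302, 0.1960.
spectral radius ρ = 0.7842; 0.7842 < 1 ⇒ converges.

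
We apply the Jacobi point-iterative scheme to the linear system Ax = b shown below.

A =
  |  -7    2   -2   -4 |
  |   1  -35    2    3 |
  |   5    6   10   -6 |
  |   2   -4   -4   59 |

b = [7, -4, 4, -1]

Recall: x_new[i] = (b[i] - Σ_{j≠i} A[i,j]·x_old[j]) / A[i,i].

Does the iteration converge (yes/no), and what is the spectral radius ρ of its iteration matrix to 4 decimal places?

Let D = diag(-7, -35, 10, 59); L, U the strict triangles.
T_J = -D⁻¹(L+U): T[2,0] = -(5)/(10) = -0.5000; T[2,2] = 0.
  T[0,:] = [+0.0000, +0.2857, -0.2857, -0.5714]
  T[1,:] = [+0.0286, +0.0000, +0.0571, +0.0857]
  T[2,:] = [-0.5000, -0.6000, +0.0000, +0.6000]
  T[3,:] = [-0.0339, +0.0678, +0.0678, +0.0000]
moduli |λ_i(T)| = 0.4685, 0.3509, 0.1473, 0.0297.
spectral radius ρ = 0.4685; 0.4685 < 1: convergent.

yes, ρ = 0.4685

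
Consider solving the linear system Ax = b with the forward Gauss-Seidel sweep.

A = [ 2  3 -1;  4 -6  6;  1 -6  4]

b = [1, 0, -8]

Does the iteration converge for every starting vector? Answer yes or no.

no

A = D + L + U where D = diag(2, -6, 4).
Gauss-Seidel: T = -(D+L)⁻¹U, row 0 first, T[0,2] = -(-1)/(2) = +0.5000; later rows by forward substitution.
  T[0,:] = [+0.0000 -1.5000 +0.5000]
  T[1,:] = [+0.0000 -1.0000 +1.3333]
  T[2,:] = [+0.0000 -1.1250 +1.8750]
|roots of det(T-λI)|: 1.1901, 0.3151, 0.0000.
ρ(T) = max|λ| = 1.1901; 1.1901 > 1 ⇒ diverges.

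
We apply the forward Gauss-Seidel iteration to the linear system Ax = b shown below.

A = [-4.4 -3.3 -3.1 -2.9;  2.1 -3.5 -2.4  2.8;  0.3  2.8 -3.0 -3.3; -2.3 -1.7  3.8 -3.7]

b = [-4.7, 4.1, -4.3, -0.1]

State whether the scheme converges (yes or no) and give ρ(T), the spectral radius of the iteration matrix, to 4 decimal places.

Let D = diag(-4.4, -3.5, -3, -3.7); L, U the strict triangles.
Gauss-Seidel: T = -(D+L)⁻¹U, row 0 first, T[0,1] = -(-3.3)/(-4.4) = -0.7500; later rows by forward substitution.
  T[0,:] = [+0.0000 -0.7500 -0.7045 -0.6591]
  T[1,:] = [+0.0000 -0.4500 -1.1084 +0.4045]
  T[2,:] = [+0.0000 -0.4950 -1.1050 -0.7883]
  T[3,:] = [+0.0000 +0.1646 -0.1876 -0.5858]
|roots of det(T-λI)|: 1.6005, 0.8111, 0.2709, 0.0000.
ρ(T) = max|λ| = 1.6005; 1.6005 > 1, so it fails to converge.

no, ρ = 1.6005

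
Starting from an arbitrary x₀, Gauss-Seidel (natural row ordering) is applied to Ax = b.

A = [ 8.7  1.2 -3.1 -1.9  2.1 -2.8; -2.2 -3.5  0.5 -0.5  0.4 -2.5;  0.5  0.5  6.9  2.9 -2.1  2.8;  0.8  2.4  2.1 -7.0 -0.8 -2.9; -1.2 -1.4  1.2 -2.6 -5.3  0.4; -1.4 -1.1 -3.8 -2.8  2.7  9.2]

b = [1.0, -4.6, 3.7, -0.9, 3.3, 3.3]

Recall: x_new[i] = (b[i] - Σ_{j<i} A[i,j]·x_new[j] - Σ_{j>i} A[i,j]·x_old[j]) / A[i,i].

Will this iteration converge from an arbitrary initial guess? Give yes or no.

yes

Let D = diag(8.7, -3.5, 6.9, -7, -5.3, 9.2); L, U the strict triangles.
Gauss-Seidel: T = -(D+L)⁻¹U, row 0 first, T[0,4] = -(2.1)/(8.7) = -0.2414; later rows by forward substitution.
  T[0,:] = [+0.0000 -0.1379 +0.3563 +0.2184 -0.2414 +0.3218]
  T[1,:] = [+0.0000 +0.0867 -0.0811 -0.2801 +0.2660 -0.9166]
  T[2,:] = [+0.0000 +0.0037 -0.0199 -0.4158 +0.3026 -0.3627]
  T[3,:] = [+0.0000 +0.0151 +0.0069 -0.1958 +0.0401 -0.8006]
  T[4,:] = [+0.0000 +0.0018 -0.0672 +0.0265 +0.0332 +0.5553]
  T[5,:] = [+0.0000 -0.0050 +0.0581 -0.2394 +0.1225 -0.6171]
|eigenvalues of T|: 0.8967, 0.2158, 0.0854, 0.0637, 0.0103, 0.0000.
ρ(T) = max|λ| = 0.8967; 0.8967 < 1: convergent.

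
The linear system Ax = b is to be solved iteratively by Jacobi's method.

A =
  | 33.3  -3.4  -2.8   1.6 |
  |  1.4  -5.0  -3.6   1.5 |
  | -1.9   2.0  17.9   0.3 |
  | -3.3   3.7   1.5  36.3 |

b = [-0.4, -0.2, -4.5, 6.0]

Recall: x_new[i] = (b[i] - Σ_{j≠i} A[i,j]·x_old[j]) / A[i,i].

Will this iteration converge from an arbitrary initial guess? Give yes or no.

yes

Diagonal D = diag(33.3, -5, 17.9, 36.3); L, U strict lower/upper.
Jacobi T = -D⁻¹(L+U): T[3,1] = -(3.7)/(36.3) = -0.1019; T[3,3] = 0.
  T[0,:] = [+0.0000 +0.1021 +0.0841 -0.0480]
  T[1,:] = [+0.2800 +0.0000 -0.7200 +0.3000]
  T[2,:] = [+0.1061 -0.1117 +0.0000 -0.0168]
  T[3,:] = [+0.0909 -0.1019 -0.0413 +0.0000]
eigenvalue magnitudes: 0.3193, 0.2392, 0.0902, 0.0102.
spectral radius ρ = 0.3193; 0.3193 < 1 ⇒ converges.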